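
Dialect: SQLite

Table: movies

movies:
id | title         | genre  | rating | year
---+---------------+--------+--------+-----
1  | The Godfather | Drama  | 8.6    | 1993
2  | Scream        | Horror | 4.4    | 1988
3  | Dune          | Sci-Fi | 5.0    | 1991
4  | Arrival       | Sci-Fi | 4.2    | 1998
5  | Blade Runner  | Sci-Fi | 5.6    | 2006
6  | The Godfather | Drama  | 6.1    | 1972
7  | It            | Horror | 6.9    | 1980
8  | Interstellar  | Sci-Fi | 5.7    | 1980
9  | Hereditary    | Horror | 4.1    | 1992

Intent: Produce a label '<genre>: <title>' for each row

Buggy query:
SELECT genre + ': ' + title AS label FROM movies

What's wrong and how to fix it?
Bug: '+' is numeric addition; on text columns SQLite converts them to 0 instead of concatenating

Fix: Replace + with || to concatenate text

Corrected query:
SELECT genre || ': ' || title AS label FROM movies

Result:
label               
--------------------
Drama: The Godfather
Horror: Scream      
Sci-Fi: Dune        
Sci-Fi: Arrival     
Sci-Fi: Blade Runner
Drama: The Godfather
Horror: It          
Sci-Fi: Interstellar
Horror: Hereditary  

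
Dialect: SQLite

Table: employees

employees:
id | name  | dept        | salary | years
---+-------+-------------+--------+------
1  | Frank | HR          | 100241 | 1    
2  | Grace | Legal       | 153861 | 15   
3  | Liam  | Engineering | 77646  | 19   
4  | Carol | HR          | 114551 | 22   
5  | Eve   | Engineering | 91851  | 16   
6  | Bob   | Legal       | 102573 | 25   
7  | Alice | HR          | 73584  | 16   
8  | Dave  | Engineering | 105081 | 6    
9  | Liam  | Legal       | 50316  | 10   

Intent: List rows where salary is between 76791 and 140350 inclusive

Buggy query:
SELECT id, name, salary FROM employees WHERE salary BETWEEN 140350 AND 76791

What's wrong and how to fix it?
Bug: BETWEEN expects the lower bound first; with 140350 AND 76791 the range is empty

Fix: Write BETWEEN 76791 AND 140350

Corrected query:
SELECT id, name, salary FROM employees WHERE salary BETWEEN 76791 AND 140350

Result:
id | name  | salary
---+-------+-------
1  | Frank | 100241
3  | Liam  | 77646 
4  | Carol | 114551
5  | Eve   | 91851 
6  | Bob   | 102573
8  | Dave  | 105081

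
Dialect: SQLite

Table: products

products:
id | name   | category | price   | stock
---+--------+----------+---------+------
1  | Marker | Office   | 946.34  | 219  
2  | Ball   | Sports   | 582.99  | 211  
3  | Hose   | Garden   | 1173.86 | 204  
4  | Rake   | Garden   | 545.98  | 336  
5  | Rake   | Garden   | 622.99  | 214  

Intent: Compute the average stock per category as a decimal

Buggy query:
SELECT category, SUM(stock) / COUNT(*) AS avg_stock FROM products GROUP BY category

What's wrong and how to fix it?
Bug: SUM(stock) and COUNT(*) are both integers; the division truncates the fractional part

Fix: Multiply by 1.0 (or CAST to REAL) to force floating-point division

Corrected query:
SELECT category, SUM(stock) * 1.0 / COUNT(*) AS avg_stock FROM products GROUP BY category

Result:
category | avg_stock 
---------+-----------
Garden   | 251.333333
Office   | 219       
Sports   | 211       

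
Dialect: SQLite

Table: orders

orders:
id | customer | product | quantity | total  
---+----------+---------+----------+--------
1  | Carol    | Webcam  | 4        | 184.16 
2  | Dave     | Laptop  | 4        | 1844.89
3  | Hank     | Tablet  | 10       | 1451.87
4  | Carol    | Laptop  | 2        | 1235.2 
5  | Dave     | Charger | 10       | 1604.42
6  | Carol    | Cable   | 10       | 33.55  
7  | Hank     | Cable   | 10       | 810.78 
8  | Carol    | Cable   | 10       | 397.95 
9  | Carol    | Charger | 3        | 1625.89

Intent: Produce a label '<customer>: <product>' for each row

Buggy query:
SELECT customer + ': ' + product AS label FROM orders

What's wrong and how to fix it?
Bug: SQLite uses || for string concatenation; + coerces text to numbers (yielding 0)

Fix: Use the || operator for string concatenation

Corrected query:
SELECT customer || ': ' || product AS label FROM orders

Result:
label         
--------------
Carol: Webcam 
Dave: Laptop  
Hank: Tablet  
Carol: Laptop 
Dave: Charger 
Carol: Cable  
Hank: Cable   
Carol: Cable  
Carol: Charger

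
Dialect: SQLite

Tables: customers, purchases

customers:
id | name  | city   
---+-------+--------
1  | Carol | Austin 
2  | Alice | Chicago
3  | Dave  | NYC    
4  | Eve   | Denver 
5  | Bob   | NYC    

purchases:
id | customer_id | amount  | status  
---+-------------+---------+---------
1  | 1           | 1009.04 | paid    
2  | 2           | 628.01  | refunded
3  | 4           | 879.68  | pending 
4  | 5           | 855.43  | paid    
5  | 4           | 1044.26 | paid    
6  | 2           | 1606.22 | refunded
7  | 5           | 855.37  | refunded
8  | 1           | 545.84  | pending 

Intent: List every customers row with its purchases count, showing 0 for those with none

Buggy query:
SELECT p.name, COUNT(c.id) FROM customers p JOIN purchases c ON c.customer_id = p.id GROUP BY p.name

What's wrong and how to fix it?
Bug: An inner join excludes parents with zero children

Fix: Use LEFT JOIN so parents without children still appear (COUNT(c.id) gives 0)

Corrected query:
SELECT p.name, COUNT(c.id) FROM customers p LEFT JOIN purchases c ON c.customer_id = p.id GROUP BY p.name

Result:
name  | COUNT(c.id)
------+------------
Alice | 2          
Bob   | 2          
Carol | 2          
Dave  | 0          
Eve   | 2          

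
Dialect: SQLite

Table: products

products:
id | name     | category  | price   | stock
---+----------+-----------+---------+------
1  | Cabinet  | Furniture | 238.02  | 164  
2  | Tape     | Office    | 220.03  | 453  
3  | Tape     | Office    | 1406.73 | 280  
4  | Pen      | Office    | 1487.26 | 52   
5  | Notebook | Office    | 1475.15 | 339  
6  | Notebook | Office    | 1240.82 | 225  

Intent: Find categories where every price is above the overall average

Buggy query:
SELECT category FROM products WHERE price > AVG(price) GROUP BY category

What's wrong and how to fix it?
Bug: AVG() is an aggregate; it can't sit directly in WHERE

Fix: Compute the overall average in a scalar subquery and compare each group's MIN against it in HAVING

Corrected query:
SELECT category FROM products GROUP BY category HAVING MIN(price) > (SELECT AVG(price) FROM products)

Result:
(no rows)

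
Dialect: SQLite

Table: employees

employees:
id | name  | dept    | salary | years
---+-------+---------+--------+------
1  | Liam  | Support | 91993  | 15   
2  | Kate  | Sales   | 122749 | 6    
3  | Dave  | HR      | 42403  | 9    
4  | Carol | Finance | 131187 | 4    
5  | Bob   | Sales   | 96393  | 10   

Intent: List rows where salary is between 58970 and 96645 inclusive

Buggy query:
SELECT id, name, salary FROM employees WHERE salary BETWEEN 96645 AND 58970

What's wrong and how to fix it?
Bug: BETWEEN expects the lower bound first; with 96645 AND 58970 the range is empty

Fix: Swap the bounds so the smaller value comes first

Corrected query:
SELECT id, name, salary FROM employees WHERE salary BETWEEN 58970 AND 96645

Result:
id | name | salary
---+------+-------
1  | Liam | 91993 
5  | Bob  | 96393 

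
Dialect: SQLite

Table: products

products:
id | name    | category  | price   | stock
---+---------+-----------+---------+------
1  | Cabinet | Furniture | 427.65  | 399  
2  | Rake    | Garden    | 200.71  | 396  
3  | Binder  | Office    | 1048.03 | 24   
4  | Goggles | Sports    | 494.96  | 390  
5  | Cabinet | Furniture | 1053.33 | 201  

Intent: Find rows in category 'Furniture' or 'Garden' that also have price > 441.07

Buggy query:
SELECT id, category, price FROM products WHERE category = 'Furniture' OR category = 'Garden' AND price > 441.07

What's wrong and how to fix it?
Bug: AND binds tighter than OR, so this parses as category = 'Furniture' OR (category = 'Garden' AND price > 441.07)

Fix: Group the OR with parentheses (or use IN), then AND the threshold

Corrected query:
SELECT id, category, price FROM products WHERE (category = 'Furniture' OR category = 'Garden') AND price > 441.07

Result:
id | category  | price  
---+-----------+--------
5  | Furniture | 1053.33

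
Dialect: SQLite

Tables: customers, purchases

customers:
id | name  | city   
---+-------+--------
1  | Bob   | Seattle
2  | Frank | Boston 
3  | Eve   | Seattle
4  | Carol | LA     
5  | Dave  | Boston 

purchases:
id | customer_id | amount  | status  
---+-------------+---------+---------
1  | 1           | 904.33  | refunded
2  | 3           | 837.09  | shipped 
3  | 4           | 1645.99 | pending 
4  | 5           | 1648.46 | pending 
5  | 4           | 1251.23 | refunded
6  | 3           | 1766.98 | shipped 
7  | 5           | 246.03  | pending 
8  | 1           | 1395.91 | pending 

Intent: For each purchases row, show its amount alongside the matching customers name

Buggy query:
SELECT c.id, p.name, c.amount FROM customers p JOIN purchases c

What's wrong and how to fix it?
Bug: Missing join condition: each purchases row is matched to all customers rows instead of just its own

Fix: Add ON c.customer_id = p.id to the JOIN

Corrected query:
SELECT c.id, p.name, c.amount FROM customers p JOIN purchases c ON c.customer_id = p.id

Result:
id | name  | amount 
---+-------+--------
1  | Bob   | 904.33 
2  | Eve   | 837.09 
3  | Carol | 1645.99
4  | Dave  | 1648.46
5  | Carol | 1251.23
6  | Eve   | 1766.98
7  | Dave  | 246.03 
8  | Bob   | 1395.91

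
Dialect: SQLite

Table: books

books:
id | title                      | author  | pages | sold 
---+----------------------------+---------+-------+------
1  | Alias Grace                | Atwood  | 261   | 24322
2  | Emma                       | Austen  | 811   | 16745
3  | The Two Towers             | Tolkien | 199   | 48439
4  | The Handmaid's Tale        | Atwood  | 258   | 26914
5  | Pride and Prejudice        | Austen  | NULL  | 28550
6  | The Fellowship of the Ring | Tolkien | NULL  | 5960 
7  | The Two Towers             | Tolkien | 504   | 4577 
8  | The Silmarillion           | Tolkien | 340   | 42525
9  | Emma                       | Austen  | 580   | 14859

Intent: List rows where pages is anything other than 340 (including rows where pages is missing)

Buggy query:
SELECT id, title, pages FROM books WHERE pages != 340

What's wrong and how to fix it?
Bug: 'pages != 340' is unknown when pages is NULL, so NULL rows are silently excluded

Fix: Add an explicit OR pages IS NULL to include the missing-value rows

Corrected query:
SELECT id, title, pages FROM books WHERE pages != 340 OR pages IS NULL

Result:
id | title                      | pages
---+----------------------------+------
1  | Alias Grace                | 261  
2  | Emma                       | 811  
3  | The Two Towers             | 199  
4  | The Handmaid's Tale        | 258  
5  | Pride and Prejudice        | NULL 
6  | The Fellowship of the Ring | NULL 
7  | The Two Towers             | 504  
9  | Emma                       | 580  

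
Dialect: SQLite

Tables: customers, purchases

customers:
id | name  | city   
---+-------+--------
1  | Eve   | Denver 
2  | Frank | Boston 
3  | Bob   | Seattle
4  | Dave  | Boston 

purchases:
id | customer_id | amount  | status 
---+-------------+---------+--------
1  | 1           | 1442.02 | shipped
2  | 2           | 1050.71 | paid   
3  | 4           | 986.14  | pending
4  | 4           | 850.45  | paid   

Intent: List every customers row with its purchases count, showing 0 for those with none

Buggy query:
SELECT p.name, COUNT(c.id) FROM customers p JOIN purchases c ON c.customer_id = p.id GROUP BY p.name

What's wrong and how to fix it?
Bug: INNER JOIN drops customers rows that have no matching purchases rows

Fix: Use LEFT JOIN so parents without children still appear (COUNT(c.id) gives 0)

Corrected query:
SELECT p.name, COUNT(c.id) FROM customers p LEFT JOIN purchases c ON c.customer_id = p.id GROUP BY p.name

Result:
name  | COUNT(c.id)
------+------------
Bob   | 0          
Dave  | 2          
Eve   | 1          
Frank | 1          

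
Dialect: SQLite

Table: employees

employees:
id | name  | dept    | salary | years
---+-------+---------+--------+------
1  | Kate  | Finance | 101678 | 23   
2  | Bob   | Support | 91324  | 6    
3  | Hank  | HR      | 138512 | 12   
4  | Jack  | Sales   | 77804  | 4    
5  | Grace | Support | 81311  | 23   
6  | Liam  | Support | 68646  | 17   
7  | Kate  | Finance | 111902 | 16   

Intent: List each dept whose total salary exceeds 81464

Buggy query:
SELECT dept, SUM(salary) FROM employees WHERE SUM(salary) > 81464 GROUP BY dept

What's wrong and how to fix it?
Bug: Aggregate functions cannot appear in a WHERE clause

Fix: Use HAVING (which filters groups after aggregation) instead of WHERE

Corrected query:
SELECT dept, SUM(salary) FROM employees GROUP BY dept HAVING SUM(salary) > 81464

Result:
dept    | SUM(salary)
--------+------------
Finance | 213580     
HR      | 138512     
Support | 241281     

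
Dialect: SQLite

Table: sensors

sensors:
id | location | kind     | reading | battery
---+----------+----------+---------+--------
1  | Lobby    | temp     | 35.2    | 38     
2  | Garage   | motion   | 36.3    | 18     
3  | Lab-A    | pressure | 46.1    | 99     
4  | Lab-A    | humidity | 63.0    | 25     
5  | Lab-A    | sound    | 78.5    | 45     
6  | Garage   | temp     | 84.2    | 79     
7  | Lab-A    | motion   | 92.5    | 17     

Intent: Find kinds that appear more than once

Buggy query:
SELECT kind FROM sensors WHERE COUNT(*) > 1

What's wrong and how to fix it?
Bug: WHERE can't reference COUNT(*); aggregates are computed after WHERE

Fix: GROUP BY kind, then filter groups with HAVING COUNT(*) > 1

Corrected query:
SELECT kind FROM sensors GROUP BY kind HAVING COUNT(*) > 1

Result:
kind  
------
motion
temp  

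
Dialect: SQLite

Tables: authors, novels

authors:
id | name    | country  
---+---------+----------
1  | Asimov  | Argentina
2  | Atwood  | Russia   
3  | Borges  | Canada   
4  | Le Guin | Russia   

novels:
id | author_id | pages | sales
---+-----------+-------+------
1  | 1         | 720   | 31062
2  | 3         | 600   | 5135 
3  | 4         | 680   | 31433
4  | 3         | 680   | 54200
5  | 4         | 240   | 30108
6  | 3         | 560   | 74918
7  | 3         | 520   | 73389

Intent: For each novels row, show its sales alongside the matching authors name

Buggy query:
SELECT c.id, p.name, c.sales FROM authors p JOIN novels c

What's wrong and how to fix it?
Bug: JOIN with no ON clause produces a cartesian product; every novels row pairs with every authors row

Fix: Add ON c.author_id = p.id to the JOIN

Corrected query:
SELECT c.id, p.name, c.sales FROM authors p JOIN novels c ON c.author_id = p.id

Result:
id | name    | sales
---+---------+------
1  | Asimov  | 31062
2  | Borges  | 5135 
3  | Le Guin | 31433
4  | Borges  | 54200
5  | Le Guin | 30108
6  | Borges  | 74918
7  | Borges  | 73389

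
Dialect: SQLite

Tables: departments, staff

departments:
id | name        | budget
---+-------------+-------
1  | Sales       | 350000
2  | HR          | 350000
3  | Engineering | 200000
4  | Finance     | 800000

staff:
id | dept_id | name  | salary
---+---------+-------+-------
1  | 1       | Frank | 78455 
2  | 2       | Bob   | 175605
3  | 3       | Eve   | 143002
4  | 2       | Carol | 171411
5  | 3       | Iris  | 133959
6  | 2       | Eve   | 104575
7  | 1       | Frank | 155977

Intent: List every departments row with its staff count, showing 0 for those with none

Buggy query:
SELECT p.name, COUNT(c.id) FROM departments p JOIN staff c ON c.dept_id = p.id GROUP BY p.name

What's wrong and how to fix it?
Bug: An inner join excludes parents with zero children

Fix: Use LEFT JOIN so parents without children still appear (COUNT(c.id) gives 0)

Corrected query:
SELECT p.name, COUNT(c.id) FROM departments p LEFT JOIN staff c ON c.dept_id = p.id GROUP BY p.name

Result:
name        | COUNT(c.id)
------------+------------
Engineering | 2          
Finance     | 0          
HR          | 3          
Sales       | 2          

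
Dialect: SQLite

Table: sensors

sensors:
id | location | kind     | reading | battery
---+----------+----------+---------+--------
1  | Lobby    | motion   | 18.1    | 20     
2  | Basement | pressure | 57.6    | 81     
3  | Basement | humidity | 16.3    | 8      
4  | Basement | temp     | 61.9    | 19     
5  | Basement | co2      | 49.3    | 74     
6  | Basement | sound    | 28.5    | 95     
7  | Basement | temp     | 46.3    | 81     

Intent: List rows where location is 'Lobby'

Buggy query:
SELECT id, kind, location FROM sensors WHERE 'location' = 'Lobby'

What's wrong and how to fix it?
Bug: 'location' in single quotes is a string literal, not the column; the comparison is literal-vs-literal and never true

Fix: Remove the quotes around the column name (or use double quotes for an identifier)

Corrected query:
SELECT id, kind, location FROM sensors WHERE location = 'Lobby'

Result:
id | kind   | location
---+--------+---------
1  | motion | Lobby   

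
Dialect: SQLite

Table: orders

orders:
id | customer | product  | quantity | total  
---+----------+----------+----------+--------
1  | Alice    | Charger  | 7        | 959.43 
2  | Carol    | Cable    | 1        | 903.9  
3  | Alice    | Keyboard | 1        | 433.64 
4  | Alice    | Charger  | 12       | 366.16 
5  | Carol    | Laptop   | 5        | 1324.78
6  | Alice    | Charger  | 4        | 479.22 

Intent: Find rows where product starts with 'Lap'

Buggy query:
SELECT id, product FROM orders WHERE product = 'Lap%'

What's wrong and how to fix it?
Bug: Wildcards only work with LIKE; '=' treats '%' as a literal character

Fix: Use LIKE for wildcard pattern matching

Corrected query:
SELECT id, product FROM orders WHERE product LIKE 'Lap%'

Result:
id | product
---+--------
5  | Laptop 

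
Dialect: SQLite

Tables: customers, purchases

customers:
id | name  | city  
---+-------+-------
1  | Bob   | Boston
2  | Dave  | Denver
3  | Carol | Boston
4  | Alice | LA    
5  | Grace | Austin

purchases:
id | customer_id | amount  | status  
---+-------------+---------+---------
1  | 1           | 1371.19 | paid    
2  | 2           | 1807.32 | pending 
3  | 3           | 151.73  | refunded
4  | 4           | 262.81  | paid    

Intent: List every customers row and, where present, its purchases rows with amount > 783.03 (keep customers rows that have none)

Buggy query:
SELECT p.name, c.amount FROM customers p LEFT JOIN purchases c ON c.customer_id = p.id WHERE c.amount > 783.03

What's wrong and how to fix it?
Bug: Filtering c.amount in WHERE discards the NULL rows produced by LEFT JOIN, turning it into an inner join

Fix: Move the right-table condition into the ON clause so unmatched parents are kept

Corrected query:
SELECT p.name, c.amount FROM customers p LEFT JOIN purchases c ON c.customer_id = p.id AND c.amount > 783.03

Result:
name  | amount 
------+--------
Bob   | 1371.19
Dave  | 1807.32
Carol | NULL   
Alice | NULL   
Grace | NULL   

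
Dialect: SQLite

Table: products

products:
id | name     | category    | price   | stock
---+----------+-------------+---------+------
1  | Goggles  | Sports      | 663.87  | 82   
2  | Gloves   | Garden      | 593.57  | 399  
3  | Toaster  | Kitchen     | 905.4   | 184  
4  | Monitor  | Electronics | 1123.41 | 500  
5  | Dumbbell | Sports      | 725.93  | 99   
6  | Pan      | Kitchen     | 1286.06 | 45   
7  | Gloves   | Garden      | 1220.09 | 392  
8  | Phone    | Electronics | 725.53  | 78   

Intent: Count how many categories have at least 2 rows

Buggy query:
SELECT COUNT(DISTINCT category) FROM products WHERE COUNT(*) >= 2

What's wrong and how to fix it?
Bug: COUNT(*) cannot appear in WHERE; the per-group count doesn't exist yet

Fix: Group first with HAVING COUNT(*) >= 2, then COUNT the resulting groups

Corrected query:
SELECT COUNT(*) FROM (SELECT category FROM products GROUP BY category HAVING COUNT(*) >= 2)

Result:
COUNT(*)
--------
4       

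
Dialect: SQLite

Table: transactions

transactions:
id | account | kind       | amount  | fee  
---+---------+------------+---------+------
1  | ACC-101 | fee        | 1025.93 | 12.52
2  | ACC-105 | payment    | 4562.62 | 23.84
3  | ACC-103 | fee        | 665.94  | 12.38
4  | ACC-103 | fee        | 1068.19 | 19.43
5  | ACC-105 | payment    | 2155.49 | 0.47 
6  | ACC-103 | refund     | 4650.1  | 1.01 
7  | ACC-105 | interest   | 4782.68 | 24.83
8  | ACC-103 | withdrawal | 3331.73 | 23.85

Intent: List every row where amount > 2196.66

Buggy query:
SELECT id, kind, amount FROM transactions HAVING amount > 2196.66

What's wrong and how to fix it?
Bug: This is a non-aggregate query (no GROUP BY, no aggregates), so in SQLite the HAVING clause is invalid here; a row-level condition belongs in WHERE

Fix: Use WHERE for row-level filtering

Corrected query:
SELECT id, kind, amount FROM transactions WHERE amount > 2196.66

Result:
id | kind       | amount 
---+------------+--------
2  | payment    | 4562.62
6  | refund     | 4650.1 
7  | interest   | 4782.68
8  | withdrawal | 3331.73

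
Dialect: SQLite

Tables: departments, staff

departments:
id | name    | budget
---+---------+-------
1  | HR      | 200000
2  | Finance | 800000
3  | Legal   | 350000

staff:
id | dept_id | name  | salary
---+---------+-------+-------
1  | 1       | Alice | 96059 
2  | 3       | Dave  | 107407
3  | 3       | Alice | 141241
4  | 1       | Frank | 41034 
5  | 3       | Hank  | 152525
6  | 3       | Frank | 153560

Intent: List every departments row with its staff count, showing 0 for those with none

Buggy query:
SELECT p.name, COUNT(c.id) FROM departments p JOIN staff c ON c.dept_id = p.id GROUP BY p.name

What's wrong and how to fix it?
Bug: An inner join excludes parents with zero children

Fix: Use LEFT JOIN so parents without children still appear (COUNT(c.id) gives 0)

Corrected query:
SELECT p.name, COUNT(c.id) FROM departments p LEFT JOIN staff c ON c.dept_id = p.id GROUP BY p.name

Result:
name    | COUNT(c.id)
--------+------------
Finance | 0          
HR      | 2          
Legal   | 4          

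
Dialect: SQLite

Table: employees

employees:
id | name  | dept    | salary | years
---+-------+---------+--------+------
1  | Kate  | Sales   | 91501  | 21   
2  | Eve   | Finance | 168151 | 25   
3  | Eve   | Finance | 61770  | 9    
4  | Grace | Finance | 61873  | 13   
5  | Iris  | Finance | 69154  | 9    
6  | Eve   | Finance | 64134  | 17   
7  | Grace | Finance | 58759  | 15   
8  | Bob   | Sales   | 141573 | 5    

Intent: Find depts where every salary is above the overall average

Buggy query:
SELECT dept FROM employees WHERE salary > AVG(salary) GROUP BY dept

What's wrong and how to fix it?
Bug: WHERE evaluates per row before aggregation, so AVG() is unavailable

Fix: Compute the overall average in a scalar subquery and compare each group's MIN against it in HAVING

Corrected query:
SELECT dept FROM employees GROUP BY dept HAVING MIN(salary) > (SELECT AVG(salary) FROM employees)

Result:
dept 
-----
Sales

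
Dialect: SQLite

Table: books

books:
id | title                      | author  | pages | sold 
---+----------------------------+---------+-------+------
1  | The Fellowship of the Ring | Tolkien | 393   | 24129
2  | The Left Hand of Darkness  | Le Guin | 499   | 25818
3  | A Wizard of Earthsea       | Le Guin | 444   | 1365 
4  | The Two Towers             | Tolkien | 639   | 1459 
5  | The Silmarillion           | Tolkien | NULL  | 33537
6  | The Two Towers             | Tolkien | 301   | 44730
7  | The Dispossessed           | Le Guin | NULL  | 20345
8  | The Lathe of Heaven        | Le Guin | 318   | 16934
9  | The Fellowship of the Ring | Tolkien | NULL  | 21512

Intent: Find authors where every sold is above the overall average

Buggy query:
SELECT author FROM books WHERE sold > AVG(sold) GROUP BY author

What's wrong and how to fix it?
Bug: AVG() is an aggregate; it can't sit directly in WHERE

Fix: Compute the overall average in a scalar subquery and compare each group's MIN against it in HAVING

Corrected query:
SELECT author FROM books GROUP BY author HAVING MIN(sold) > (SELECT AVG(sold) FROM books)

Result:
(no rows)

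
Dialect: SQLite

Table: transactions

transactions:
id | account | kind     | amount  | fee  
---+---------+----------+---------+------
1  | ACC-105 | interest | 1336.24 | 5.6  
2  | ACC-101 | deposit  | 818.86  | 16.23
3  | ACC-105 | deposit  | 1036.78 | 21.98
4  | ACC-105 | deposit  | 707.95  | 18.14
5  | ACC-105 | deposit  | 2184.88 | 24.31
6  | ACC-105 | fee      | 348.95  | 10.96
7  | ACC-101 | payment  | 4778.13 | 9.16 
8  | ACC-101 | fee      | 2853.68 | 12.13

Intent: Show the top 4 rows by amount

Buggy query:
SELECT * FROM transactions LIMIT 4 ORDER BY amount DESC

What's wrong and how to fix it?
Bug: LIMIT must come after ORDER BY

Fix: Swap the clauses: ORDER BY first, then LIMIT

Corrected query:
SELECT * FROM transactions ORDER BY amount DESC LIMIT 4

Result:
id | account | kind     | amount  | fee  
---+---------+----------+---------+------
7  | ACC-101 | payment  | 4778.13 | 9.16 
8  | ACC-101 | fee      | 2853.68 | 12.13
5  | ACC-105 | deposit  | 2184.88 | 24.31
1  | ACC-105 | interest | 1336.24 | 5.6  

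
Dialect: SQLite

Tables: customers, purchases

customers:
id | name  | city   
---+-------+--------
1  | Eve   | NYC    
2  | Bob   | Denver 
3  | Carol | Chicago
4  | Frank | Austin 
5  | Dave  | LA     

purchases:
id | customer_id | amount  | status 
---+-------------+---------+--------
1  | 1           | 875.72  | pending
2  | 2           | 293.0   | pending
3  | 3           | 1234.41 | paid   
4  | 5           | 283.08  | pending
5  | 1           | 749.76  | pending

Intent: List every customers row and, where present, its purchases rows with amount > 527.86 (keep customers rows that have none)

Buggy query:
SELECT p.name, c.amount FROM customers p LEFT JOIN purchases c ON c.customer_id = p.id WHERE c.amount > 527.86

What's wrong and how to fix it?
Bug: Filtering c.amount in WHERE discards the NULL rows produced by LEFT JOIN, turning it into an inner join

Fix: Put 'c.amount > 527.86' in the JOIN's ON clause instead of WHERE

Corrected query:
SELECT p.name, c.amount FROM customers p LEFT JOIN purchases c ON c.customer_id = p.id AND c.amount > 527.86

Result:
name  | amount 
------+--------
Eve   | 749.76 
Eve   | 875.72 
Bob   | NULL   
Carol | 1234.41
Frank | NULL   
Dave  | NULL   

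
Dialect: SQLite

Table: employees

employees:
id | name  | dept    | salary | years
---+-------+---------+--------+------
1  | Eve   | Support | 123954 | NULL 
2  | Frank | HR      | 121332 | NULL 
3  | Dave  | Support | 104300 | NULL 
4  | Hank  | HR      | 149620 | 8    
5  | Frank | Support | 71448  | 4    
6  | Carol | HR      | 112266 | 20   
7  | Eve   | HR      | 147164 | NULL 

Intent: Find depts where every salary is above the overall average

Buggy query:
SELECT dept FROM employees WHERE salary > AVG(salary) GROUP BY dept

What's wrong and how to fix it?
Bug: WHERE evaluates per row before aggregation, so AVG() is unavailable

Fix: Compute the overall average in a scalar subquery and compare each group's MIN against it in HAVING

Corrected query:
SELECT dept FROM employees GROUP BY dept HAVING MIN(salary) > (SELECT AVG(salary) FROM employees)

Result:
(no rows)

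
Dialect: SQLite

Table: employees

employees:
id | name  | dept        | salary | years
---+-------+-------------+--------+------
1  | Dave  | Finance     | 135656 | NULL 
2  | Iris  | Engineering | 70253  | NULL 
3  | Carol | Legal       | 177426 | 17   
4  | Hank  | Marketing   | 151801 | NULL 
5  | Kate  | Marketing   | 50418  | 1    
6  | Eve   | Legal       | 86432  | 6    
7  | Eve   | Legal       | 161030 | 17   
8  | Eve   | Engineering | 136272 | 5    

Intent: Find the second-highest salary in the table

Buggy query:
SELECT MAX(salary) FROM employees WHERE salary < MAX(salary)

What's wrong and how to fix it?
Bug: The inner MAX is an aggregate inside WHERE, which is not allowed

Fix: Compute the overall MAX in a subquery, then take MAX of rows below it

Corrected query:
SELECT MAX(salary) FROM employees WHERE salary < (SELECT MAX(salary) FROM employees)

Result:
MAX(salary)
-----------
161030     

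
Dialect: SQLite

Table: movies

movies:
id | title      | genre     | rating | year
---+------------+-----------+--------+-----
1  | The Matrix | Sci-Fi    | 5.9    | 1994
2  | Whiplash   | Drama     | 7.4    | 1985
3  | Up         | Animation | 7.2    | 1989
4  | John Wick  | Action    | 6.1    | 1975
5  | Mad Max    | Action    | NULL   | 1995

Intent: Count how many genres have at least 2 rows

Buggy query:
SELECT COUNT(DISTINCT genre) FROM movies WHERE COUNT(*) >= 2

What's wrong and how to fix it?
Bug: COUNT(*) cannot appear in WHERE; the per-group count doesn't exist yet

Fix: Use a subquery that GROUPs and filters with HAVING, then count its rows

Corrected query:
SELECT COUNT(*) FROM (SELECT genre FROM movies GROUP BY genre HAVING COUNT(*) >= 2)

Result:
COUNT(*)
--------
1       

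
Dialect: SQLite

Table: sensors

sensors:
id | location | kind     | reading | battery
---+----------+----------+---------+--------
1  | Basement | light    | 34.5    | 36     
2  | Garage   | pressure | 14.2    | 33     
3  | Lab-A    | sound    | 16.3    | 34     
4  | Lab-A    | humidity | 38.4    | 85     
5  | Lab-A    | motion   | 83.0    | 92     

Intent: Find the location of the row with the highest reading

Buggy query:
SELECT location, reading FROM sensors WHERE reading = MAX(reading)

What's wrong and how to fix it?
Bug: MAX(reading) is an aggregate and cannot be used directly in WHERE

Fix: Use a subquery: WHERE reading = (SELECT MAX(reading) FROM sensors)

Corrected query:
SELECT location, reading FROM sensors WHERE reading = (SELECT MAX(reading) FROM sensors)

Result:
location | reading
---------+--------
Lab-A    | 83     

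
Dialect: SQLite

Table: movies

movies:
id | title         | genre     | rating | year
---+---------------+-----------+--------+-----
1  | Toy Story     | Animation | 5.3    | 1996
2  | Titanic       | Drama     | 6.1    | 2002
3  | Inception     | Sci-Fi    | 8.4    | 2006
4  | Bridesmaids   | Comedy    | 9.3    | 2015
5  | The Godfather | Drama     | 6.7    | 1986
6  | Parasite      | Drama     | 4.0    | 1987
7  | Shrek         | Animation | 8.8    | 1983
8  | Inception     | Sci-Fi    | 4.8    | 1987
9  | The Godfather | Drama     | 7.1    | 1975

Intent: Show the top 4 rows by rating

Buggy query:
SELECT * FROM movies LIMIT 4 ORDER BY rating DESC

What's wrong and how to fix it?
Bug: ORDER BY cannot follow LIMIT; LIMIT is the final clause

Fix: Sort with ORDER BY, then apply LIMIT

Corrected query:
SELECT * FROM movies ORDER BY rating DESC LIMIT 4

Result:
id | title         | genre     | rating | year
---+---------------+-----------+--------+-----
4  | Bridesmaids   | Comedy    | 9.3    | 2015
7  | Shrek         | Animation | 8.8    | 1983
3  | Inception     | Sci-Fi    | 8.4    | 2006
9  | The Godfather | Drama     | 7.1    | 1975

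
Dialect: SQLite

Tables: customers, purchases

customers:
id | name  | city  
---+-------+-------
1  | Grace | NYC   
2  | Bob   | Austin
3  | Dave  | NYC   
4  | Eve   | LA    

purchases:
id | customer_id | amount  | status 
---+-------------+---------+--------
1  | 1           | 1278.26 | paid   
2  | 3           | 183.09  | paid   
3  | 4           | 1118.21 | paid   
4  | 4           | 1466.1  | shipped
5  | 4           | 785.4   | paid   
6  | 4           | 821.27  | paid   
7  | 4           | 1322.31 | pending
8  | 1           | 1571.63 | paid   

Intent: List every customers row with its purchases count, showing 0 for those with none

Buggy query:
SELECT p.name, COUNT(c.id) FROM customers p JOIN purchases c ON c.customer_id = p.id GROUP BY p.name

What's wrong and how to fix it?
Bug: INNER JOIN drops customers rows that have no matching purchases rows

Fix: Switch to LEFT JOIN to retain unmatched parent rows

Corrected query:
SELECT p.name, COUNT(c.id) FROM customers p LEFT JOIN purchases c ON c.customer_id = p.id GROUP BY p.name

Result:
name  | COUNT(c.id)
------+------------
Bob   | 0          
Dave  | 1          
Eve   | 5          
Grace | 2          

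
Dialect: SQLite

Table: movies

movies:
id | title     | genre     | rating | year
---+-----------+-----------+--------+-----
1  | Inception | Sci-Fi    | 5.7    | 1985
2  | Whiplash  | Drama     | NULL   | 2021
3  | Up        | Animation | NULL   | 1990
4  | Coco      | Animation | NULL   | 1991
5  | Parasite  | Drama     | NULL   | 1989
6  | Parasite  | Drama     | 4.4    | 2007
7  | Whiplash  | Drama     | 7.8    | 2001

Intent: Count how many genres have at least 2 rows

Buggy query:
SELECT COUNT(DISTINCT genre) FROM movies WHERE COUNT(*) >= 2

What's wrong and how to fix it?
Bug: WHERE filters individual rows, not groups, so a group-level COUNT is invalid there

Fix: Group first with HAVING COUNT(*) >= 2, then COUNT the resulting groups

Corrected query:
SELECT COUNT(*) FROM (SELECT genre FROM movies GROUP BY genre HAVING COUNT(*) >= 2)

Result:
COUNT(*)
--------
2       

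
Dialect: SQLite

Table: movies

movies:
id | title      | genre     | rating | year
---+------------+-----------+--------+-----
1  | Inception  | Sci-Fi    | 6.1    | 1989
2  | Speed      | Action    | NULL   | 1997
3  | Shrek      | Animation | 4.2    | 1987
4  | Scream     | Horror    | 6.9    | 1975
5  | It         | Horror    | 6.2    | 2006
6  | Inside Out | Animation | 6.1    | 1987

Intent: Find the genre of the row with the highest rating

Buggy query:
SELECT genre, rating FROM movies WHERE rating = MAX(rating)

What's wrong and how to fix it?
Bug: WHERE is evaluated per row; an aggregate over the whole table isn't defined there

Fix: Use a subquery: WHERE rating = (SELECT MAX(rating) FROM movies)

Corrected query:
SELECT genre, rating FROM movies WHERE rating = (SELECT MAX(rating) FROM movies)

Result:
genre  | rating
-------+-------
Horror | 6.9   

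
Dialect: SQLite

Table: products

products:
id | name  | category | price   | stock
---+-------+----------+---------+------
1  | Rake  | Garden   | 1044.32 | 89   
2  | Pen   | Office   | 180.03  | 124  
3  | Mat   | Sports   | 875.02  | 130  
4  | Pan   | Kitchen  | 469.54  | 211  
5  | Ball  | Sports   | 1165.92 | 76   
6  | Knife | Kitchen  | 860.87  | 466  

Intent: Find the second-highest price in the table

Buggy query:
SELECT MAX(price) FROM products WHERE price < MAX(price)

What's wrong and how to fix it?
Bug: MAX(price) on the right of the comparison is an aggregate-in-WHERE error

Fix: Compute the overall MAX in a subquery, then take MAX of rows below it

Corrected query:
SELECT MAX(price) FROM products WHERE price < (SELECT MAX(price) FROM products)

Result:
MAX(price)
----------
1044.32   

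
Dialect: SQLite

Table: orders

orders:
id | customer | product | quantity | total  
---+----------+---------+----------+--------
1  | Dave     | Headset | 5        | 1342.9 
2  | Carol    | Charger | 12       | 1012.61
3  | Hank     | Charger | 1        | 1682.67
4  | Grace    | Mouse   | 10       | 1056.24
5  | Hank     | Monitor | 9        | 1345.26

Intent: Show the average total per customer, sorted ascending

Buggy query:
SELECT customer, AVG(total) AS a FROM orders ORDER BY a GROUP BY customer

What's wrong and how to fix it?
Bug: ORDER BY appears before GROUP BY; SQL clause order requires GROUP BY first

Fix: Move ORDER BY to the end, after GROUP BY

Corrected query:
SELECT customer, AVG(total) AS a FROM orders GROUP BY customer ORDER BY a

Result:
customer | a       
---------+---------
Carol    | 1012.61 
Grace    | 1056.24 
Dave     | 1342.9  
Hank     | 1513.965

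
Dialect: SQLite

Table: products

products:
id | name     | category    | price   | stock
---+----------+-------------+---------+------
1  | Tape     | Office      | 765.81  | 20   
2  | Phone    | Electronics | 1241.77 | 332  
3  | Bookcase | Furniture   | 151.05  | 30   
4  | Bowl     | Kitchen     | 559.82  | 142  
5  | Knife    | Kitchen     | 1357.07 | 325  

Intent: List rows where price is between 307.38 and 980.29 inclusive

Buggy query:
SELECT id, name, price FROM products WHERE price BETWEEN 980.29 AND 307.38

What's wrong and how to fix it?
Bug: BETWEEN expects the lower bound first; with 980.29 AND 307.38 the range is empty

Fix: Write BETWEEN 307.38 AND 980.29

Corrected query:
SELECT id, name, price FROM products WHERE price BETWEEN 307.38 AND 980.29

Result:
id | name | price 
---+------+-------
1  | Tape | 765.81
4  | Bowl | 559.82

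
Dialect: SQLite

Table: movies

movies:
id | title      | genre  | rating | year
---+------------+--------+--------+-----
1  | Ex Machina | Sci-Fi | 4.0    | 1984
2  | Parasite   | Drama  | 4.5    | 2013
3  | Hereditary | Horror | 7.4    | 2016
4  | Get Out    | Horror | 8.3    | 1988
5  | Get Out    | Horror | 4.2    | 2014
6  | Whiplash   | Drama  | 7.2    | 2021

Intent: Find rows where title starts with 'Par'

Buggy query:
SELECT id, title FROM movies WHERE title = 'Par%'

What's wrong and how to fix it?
Bug: '=' compares the literal string including the % character; pattern matching needs LIKE

Fix: Use LIKE for wildcard pattern matching

Corrected query:
SELECT id, title FROM movies WHERE title LIKE 'Par%'

Result:
id | title   
---+---------
2  | Parasite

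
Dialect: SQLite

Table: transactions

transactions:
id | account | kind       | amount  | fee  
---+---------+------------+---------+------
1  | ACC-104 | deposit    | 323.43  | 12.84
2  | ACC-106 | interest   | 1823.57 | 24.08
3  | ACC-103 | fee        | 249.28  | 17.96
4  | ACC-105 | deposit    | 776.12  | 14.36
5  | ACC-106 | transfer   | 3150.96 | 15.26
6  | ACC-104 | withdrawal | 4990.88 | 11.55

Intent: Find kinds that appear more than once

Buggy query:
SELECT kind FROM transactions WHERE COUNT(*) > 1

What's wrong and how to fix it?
Bug: WHERE can't reference COUNT(*); aggregates are computed after WHERE

Fix: GROUP BY kind, then filter groups with HAVING COUNT(*) > 1

Corrected query:
SELECT kind FROM transactions GROUP BY kind HAVING COUNT(*) > 1

Result:
kind   
-------
deposit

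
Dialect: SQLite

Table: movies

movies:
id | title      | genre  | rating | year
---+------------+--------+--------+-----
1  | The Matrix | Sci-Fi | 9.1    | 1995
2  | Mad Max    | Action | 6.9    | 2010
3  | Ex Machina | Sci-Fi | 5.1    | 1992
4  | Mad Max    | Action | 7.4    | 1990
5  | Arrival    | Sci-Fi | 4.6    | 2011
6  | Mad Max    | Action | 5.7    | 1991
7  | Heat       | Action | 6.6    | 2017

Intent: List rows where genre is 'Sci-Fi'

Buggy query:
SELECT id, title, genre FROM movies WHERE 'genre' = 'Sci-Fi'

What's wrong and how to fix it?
Bug: Single quotes denote string literals in SQL; the column name is being compared as a constant string

Fix: Reference the column as genre without single quotes

Corrected query:
SELECT id, title, genre FROM movies WHERE genre = 'Sci-Fi'

Result:
id | title      | genre 
---+------------+-------
1  | The Matrix | Sci-Fi
3  | Ex Machina | Sci-Fi
5  | Arrival    | Sci-Fi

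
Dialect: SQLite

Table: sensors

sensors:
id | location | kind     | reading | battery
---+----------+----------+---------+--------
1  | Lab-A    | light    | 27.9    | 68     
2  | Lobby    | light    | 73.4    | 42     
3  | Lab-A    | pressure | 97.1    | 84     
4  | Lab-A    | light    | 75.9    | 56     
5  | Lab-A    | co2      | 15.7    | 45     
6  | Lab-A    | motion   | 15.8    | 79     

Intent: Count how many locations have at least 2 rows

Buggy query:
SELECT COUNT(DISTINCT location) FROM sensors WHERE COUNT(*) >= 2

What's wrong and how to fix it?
Bug: WHERE filters individual rows, not groups, so a group-level COUNT is invalid there

Fix: Group first with HAVING COUNT(*) >= 2, then COUNT the resulting groups

Corrected query:
SELECT COUNT(*) FROM (SELECT location FROM sensors GROUP BY location HAVING COUNT(*) >= 2)

Result:
COUNT(*)
--------
1       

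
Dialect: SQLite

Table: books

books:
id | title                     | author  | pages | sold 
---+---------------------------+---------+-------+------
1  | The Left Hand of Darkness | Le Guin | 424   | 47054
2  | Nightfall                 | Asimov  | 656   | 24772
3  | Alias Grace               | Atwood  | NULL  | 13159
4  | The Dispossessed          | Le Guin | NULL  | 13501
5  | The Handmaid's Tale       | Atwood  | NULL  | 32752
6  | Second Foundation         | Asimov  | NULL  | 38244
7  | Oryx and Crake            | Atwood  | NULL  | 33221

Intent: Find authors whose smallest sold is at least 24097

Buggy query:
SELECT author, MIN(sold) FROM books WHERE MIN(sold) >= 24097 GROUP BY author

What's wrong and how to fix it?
Bug: MIN() in WHERE is a misuse of aggregate

Fix: Replace WHERE with HAVING after the GROUP BY

Corrected query:
SELECT author, MIN(sold) FROM books GROUP BY author HAVING MIN(sold) >= 24097

Result:
author | MIN(sold)
-------+----------
Asimov | 24772    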